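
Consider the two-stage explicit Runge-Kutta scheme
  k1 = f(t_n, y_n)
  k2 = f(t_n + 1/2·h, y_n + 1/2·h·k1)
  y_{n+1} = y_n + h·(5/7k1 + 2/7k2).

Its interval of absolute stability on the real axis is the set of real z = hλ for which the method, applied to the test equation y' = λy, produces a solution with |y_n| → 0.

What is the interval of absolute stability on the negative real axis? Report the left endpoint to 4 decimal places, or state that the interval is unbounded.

z∈(-7.0000,0).

On y'=λy, z=hλ:
  k1=λy_n ⇒ h·k1=z·y_n;  k2=λ(1+1/2z)y_n ⇒ h·k2=z(1+1/2z)y_n
  y_{n+1}/y_n = 1 + 5/7z + 2/7z(1+1/2z) = 1 + z + 1/7z²
  R(z) = 1 + z + 1/7z².

Solve |R(x)|<1 on ℝ⁻.
x=-0.33: |R|=0.6856
R=1: x+1/7x²=0 ⇒ x=−7=-7.0000; min R=1−1/(4·1/7)=-0.7500>−1
Confirm numerically:
  x=-6.063: |R|=0.18842 <1
  x=-5.986: |R|=0.13289 <1
  x=-5.729: |R|=0.04022 <1
  x=-3.968: |R|=0.71871 <1
  x=-7.361: |R|=1.37962 >1
  x=-7.129: |R|=1.13138 >1
Interval (-7.0000, 0).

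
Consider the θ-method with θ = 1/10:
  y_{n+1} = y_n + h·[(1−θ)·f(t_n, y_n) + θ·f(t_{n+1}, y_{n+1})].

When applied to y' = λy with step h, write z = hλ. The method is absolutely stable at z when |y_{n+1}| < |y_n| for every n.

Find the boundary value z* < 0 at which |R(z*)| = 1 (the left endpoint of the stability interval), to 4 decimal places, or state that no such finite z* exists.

left endpoint -2.5000.

With y'=λy (z=hλ):
  y_{n+1} = y_n + z·[9/10·y_n + 1/10·y_{n+1}] ⇒ (1 − 1/10z)y_{n+1} = (1 + 9/10z)y_n
  Hence R(z) = (1 + 9/10z)/(1 − 1/10z).

Boundary: |R(x)|=1, x<0.
x=-1.58: |R|=0.3644
R=−1: 1+9/10x = −1+1/10x ⇒ -4/5x=2 ⇒ x=2/(-4/5)=-2.5000
Confirm numerically:
  x=-2.268: |R|=0.84871 <1
  x=-1.875: |R|=0.57895 <1
  x=-1.393: |R|=0.22268 <1
  x=-3.016: |R|=1.31715 >1
  x=-2.855: |R|=1.22093 >1
So |R|<1 on (-2.5000, 0).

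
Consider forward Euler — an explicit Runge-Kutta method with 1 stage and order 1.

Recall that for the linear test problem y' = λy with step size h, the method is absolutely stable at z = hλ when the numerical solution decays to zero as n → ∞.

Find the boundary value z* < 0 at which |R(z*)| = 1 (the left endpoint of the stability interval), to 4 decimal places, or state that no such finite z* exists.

On y'=λy, z=hλ:
  order 1, 1-stage ⇒ R(z)=1+z
  (e.g. R(-1.1)=-0.10000, |R|=0.10000)

Solve |R(x)|<1 on ℝ⁻.
x=-1.1: |R|=0.1000
|R(-1.83)|=0.8300 |R(-1.19)|=0.1900 |R(-1.05)|=0.0500
Bisect:
  x_lo=-2.6641 |R|=1.6641  x_hi=-0.2379 |R|=0.7621
  mid=-1.45099 |R|=0.45099 →hi
  mid=-2.05755 |R|=1.05755 →lo
  mid=-1.75427 |R|=0.75427 →hi
  mid=-1.90591 |R|=0.90591 →hi
  mid=-1.98173 |R|=0.98173 →hi
  mid=-2.01964 |R|=1.01964 →lo
  mid=-2.00069 |R|=1.00069 →lo
  mid=-1.99121 |R|=0.99121 →hi
  mid=-1.99595 |R|=0.99595 →hi
  ...
  [-2.00009,-1.99995] ⇒ x*=-2.0000
Interval (-2.0000, 0).

z* = -2.0000.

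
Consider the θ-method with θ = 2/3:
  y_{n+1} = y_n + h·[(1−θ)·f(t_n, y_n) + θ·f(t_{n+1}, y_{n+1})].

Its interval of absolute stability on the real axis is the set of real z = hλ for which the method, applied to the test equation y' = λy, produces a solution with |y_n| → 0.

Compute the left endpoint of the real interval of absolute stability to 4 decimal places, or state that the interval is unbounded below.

(−∞, 0) — no finite endpoint.

Set f=λy, z=hλ:
  y_{n+1} = y_n + z·[1/3·y_n + 2/3·y_{n+1}] ⇒ (1 − 2/3z)y_{n+1} = (1 + 1/3z)y_n
  Hence R(z) = (1 + 1/3z)/(1 − 2/3z).

Need |R(x)|<1, x<0.
x=-0.67: |R|=0.5369
x=-2: |R|=0.1429
x=-10: |R|=0.3043
x=-100: |R|=0.4778
θ=2/3≥1/2 ⇒ |1+1/3x|<|1−2/3x| ∀x<0 ⇒ unbounded interval.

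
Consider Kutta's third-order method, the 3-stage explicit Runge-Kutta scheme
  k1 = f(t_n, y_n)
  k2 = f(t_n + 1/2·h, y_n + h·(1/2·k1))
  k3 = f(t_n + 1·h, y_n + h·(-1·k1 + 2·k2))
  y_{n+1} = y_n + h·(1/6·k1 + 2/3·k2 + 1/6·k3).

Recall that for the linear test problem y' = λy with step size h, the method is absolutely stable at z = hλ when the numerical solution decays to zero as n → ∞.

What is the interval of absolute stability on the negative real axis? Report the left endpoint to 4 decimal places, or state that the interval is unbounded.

z∈(-2.5127,0).

Set f=λy, z=hλ:
  order 3, 3-stage ⇒ R(z)=1+z+z^2/2+z^3/6
  (e.g. R(-1.79)=-0.14384, |R|=0.14384)

Solve |R(x)|<1 on ℝ⁻.
x=-1.79: |R|=0.1438
|R(-2.07)|=0.4058 |R(-0.66)|=0.5099 |R(-0.54)|=0.5796
Bisect:
  x_lo=-3.2353 |R|=2.6457  x_hi=-0.1259 |R|=0.8817
  mid=-1.68057 |R|=0.05949 →hi
  mid=-2.45791 |R|=0.91209 →hi
  mid=-2.84659 |R|=1.63940 →lo
  mid=-2.65225 |R|=1.24455 →lo
  mid=-2.55508 |R|=1.07098 →lo
  mid=-2.50650 |R|=0.98976 →hi
  mid=-2.53079 |R|=1.02992 →lo
  mid=-2.51864 |R|=1.00972 →lo
  mid=-2.51257 |R|=0.99971 →hi
  mid=-2.51561 |R|=1.00471 →lo
  ...
  [-2.51276,-2.51257] ⇒ x*=-2.5127
Interval (-2.5127, 0).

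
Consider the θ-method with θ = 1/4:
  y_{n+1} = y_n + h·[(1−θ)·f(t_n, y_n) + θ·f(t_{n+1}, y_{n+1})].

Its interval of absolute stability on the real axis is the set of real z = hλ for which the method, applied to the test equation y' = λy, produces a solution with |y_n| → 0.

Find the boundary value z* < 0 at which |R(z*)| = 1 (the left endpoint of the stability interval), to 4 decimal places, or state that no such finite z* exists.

With y'=λy (z=hλ):
  y_{n+1} = y_n + z·[3/4·y_n + 1/4·y_{n+1}] ⇒ (1 − 1/4z)y_{n+1} = (1 + 3/4z)y_n
  ⇒ R(z) = (1 + 3/4z)/(1 − 1/4z).

Need |R(x)|<1, x<0.
x=-1.24: |R|=0.0534
R=−1: 1+3/4x = −1+1/4x ⇒ -1/2x=2 ⇒ x=2/(-1/2)=-4.0000
Confirm numerically:
  x=-2.696: |R|=0.61051 <1
  x=-2.504: |R|=0.53998 <1
  x=-2.141: |R|=0.39456 <1
  x=-1.868: |R|=0.27335 <1
  x=-4.294: |R|=1.07089 >1
  x=-4.242: |R|=1.05872 >1
Interval (-4.0000, 0).

left endpoint -4.0000.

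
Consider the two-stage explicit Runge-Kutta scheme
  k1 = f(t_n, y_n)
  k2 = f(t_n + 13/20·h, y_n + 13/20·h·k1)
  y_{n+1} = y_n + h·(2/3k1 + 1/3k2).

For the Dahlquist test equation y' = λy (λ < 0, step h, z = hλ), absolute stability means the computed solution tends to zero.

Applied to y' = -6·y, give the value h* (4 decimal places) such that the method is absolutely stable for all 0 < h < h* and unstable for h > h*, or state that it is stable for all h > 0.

(-4.6154,0); λ=-6 ⇒ h* = (60/13)/6 = 0.7692.

On y'=λy, z=hλ:
  k1=λy_n ⇒ h·k1=z·y_n;  k2=λ(1+13/20z)y_n ⇒ h·k2=z(1+13/20z)y_n
  y_{n+1}/y_n = 1 + 2/3z + 1/3z(1+13/20z) = 1 + z + 13/60z²
  so R(z) = 1 + z + 13/60z².

Boundary: |R(x)|=1, x<0.
x=-0.86: |R|=0.3002
R=1: x+13/60x²=0 ⇒ x=−60/13=-4.6154; min R=1−1/(4·13/60)=-0.1538>−1
Confirm numerically:
  x=-3.928: |R|=0.41499 <1
  x=-3.509: |R|=0.15883 <1
  x=-3.508: |R|=0.15831 <1
  x=-3.092: |R|=0.02057 <1
  x=-5.213: |R|=1.67500 >1
  x=-4.656: |R|=1.04097 >1
Interval (-4.6154, 0).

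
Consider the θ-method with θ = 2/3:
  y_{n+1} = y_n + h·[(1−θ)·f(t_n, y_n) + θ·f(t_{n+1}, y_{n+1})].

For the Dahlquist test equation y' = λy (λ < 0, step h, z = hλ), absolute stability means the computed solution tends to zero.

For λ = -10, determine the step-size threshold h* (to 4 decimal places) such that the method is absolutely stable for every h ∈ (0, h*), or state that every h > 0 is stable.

interval (−∞, 0). Any h>0 works for λ=-10.

On y'=λy, z=hλ:
  y_{n+1} = y_n + z·[1/3·y_n + 2/3·y_{n+1}] ⇒ (1 − 2/3z)y_{n+1} = (1 + 1/3z)y_n
  Hence R(z) = (1 + 1/3z)/(1 − 2/3z).

Find x<0 with |R(x)|<1.
x=-0.91: |R|=0.4336
x=-2: |R|=0.1429
x=-10: |R|=0.3043
x=-100: |R|=0.4778
θ=2/3≥1/2 ⇒ |1+1/3x|<|1−2/3x| ∀x<0 ⇒ stable on all of ℝ⁻.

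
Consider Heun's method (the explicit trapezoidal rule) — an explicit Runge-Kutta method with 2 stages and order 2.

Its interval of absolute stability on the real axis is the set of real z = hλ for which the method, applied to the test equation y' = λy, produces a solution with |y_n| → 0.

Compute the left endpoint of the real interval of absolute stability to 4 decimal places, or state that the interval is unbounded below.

Set f=λy, z=hλ:
  order 2, 2-stage ⇒ R(z)=1+z+z^2/2
  (e.g. R(-1.42)=0.58820, |R|=0.58820)

Find x<0 with |R(x)|<1.
x=-1.42: |R|=0.5882
|R(-1.91)|=0.9140 |R(-1.42)|=0.5882 |R(-1.31)|=0.5481
Bisect:
  x_lo=-2.7598 |R|=2.0484  x_hi=-0.2073 |R|=0.8142
  mid=-1.48352 |R|=0.61690 →hi
  mid=-2.12164 |R|=1.12904 →lo
  mid=-1.80258 |R|=0.82207 →hi
  mid=-1.96211 |R|=0.96283 →hi
  mid=-2.04188 |R|=1.04275 →lo
  mid=-2.00199 |R|=1.00200 →lo
  mid=-1.98205 |R|=0.98221 →hi
  mid=-1.99202 |R|=0.99205 →hi
  mid=-1.99701 |R|=0.99701 →hi
  mid=-1.99950 |R|=0.99950 →hi
  ...
  [-2.00012,-1.99997] ⇒ x*=-2.0000
Interval (-2.0000, 0).

left endpoint -2.0000.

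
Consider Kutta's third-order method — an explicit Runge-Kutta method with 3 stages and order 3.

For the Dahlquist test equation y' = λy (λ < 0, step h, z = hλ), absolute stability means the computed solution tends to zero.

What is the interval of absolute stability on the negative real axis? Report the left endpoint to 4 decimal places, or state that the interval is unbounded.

z∈(-2.5127,0).

With y'=λy (z=hλ):
  order 3, 3-stage ⇒ R(z)=1+z+z^2/2+z^3/6
  (e.g. R(-1.07)=0.29828, |R|=0.29828)

Solve |R(x)|<1 on ℝ⁻.
x=-1.07: |R|=0.2983
|R(-2.84)|=1.6249 |R(-2.44)|=0.8843 |R(-0.77)|=0.4504
Bisect:
  x_lo=-2.8549 |R|=1.6579  x_hi=-0.2323 |R|=0.7926
  mid=-1.54360 |R|=0.03476 →hi
  mid=-2.19926 |R|=0.55377 →hi
  mid=-2.52709 |R|=1.02375 →lo
  mid=-2.36318 |R|=0.77045 →hi
  mid=-2.44514 |R|=0.89224 →hi
  mid=-2.48612 |R|=0.95675 →hi
  mid=-2.50661 |R|=0.98993 →hi
  mid=-2.51685 |R|=1.00676 →lo
  ...
  [-2.51285,-2.51269] ⇒ x*=-2.5127
Interval (-2.5127, 0).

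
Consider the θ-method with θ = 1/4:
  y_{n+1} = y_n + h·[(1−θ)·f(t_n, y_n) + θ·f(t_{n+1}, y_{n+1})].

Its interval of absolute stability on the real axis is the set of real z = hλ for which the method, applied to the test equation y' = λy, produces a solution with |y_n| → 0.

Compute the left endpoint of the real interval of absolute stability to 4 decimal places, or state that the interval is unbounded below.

z* = -4.0000.

With y'=λy (z=hλ):
  y_{n+1} = y_n + z·[3/4·y_n + 1/4·y_{n+1}] ⇒ (1 − 1/4z)y_{n+1} = (1 + 3/4z)y_n
  so R(z) = (1 + 3/4z)/(1 − 1/4z).

Boundary: |R(x)|=1, x<0.
x=-0.79: |R|=0.3403
R=−1: 1+3/4x = −1+1/4x ⇒ -1/2x=2 ⇒ x=2/(-1/2)=-4.0000
Confirm numerically:
  x=-3.300: |R|=0.80822 <1
  x=-2.388: |R|=0.49530 <1
  x=-1.979: |R|=0.32397 <1
  x=-4.376: |R|=1.08978 >1
  x=-4.264: |R|=1.06389 >1
  x=-4.183: |R|=1.04473 >1
So |R|<1 on (-4.0000, 0).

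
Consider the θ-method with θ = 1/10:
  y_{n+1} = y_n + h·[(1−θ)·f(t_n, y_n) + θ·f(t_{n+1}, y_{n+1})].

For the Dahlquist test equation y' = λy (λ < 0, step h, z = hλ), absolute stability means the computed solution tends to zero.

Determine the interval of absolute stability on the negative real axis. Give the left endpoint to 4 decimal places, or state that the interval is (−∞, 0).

(-2.5000, 0).

On y'=λy, z=hλ:
  y_{n+1} = y_n + z·[9/10·y_n + 1/10·y_{n+1}] ⇒ (1 − 1/10z)y_{n+1} = (1 + 9/10z)y_n
  so R(z) = (1 + 9/10z)/(1 − 1/10z).

Solve |R(x)|<1 on ℝ⁻.
x=-1.32: |R|=0.1661
R=−1: 1+9/10x = −1+1/10x ⇒ -4/5x=2 ⇒ x=2/(-4/5)=-2.5000
Confirm numerically:
  x=-2.449: |R|=0.96723 <1
  x=-2.436: |R|=0.95883 <1
  x=-1.634: |R|=0.40450 <1
  x=-1.257: |R|=0.11664 <1
  x=-2.678: |R|=1.11232 >1
  x=-2.671: |R|=1.10796 >1
  x=-2.570: |R|=1.04455 >1
Interval (-2.5000, 0).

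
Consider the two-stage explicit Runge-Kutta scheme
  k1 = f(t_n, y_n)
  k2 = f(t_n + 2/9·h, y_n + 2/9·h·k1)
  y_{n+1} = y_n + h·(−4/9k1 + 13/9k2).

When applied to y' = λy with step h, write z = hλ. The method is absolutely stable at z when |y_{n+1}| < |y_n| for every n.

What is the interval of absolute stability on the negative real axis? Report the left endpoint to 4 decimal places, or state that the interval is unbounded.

z∈(-3.1154,0).

Test eqn y'=λy, z=hλ:
  k1=λy_n ⇒ h·k1=z·y_n;  k2=λ(1+2/9z)y_n ⇒ h·k2=z(1+2/9z)y_n
  y_{n+1}/y_n = 1 − 4/9z + 13/9z(1+2/9z) = 1 + z + 26/81z²
  ⇒ R(z) = 1 + z + 26/81z².

Find x<0 with |R(x)|<1.
x=-1.12: |R|=0.2826
R=1: x+26/81x²=0 ⇒ x=−81/26=-3.1154; min R=1−1/(4·26/81)=0.2212>−1
Confirm numerically:
  x=-3.084: |R|=0.96893 <1
  x=-2.532: |R|=0.52586 <1
  x=-1.712: |R|=0.22880 <1
  x=-3.503: |R|=1.43584 >1
  x=-3.384: |R|=1.29178 >1
So |R|<1 on (-3.1154, 0).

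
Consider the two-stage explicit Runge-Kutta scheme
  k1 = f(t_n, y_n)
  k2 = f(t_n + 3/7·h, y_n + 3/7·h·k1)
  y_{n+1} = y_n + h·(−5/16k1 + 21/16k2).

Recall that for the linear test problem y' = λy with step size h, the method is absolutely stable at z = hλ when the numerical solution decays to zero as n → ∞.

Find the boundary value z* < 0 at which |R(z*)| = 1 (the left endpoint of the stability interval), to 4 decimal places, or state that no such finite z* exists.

left endpoint -1.7778.

With y'=λy (z=hλ):
  k1=λy_n ⇒ h·k1=z·y_n;  k2=λ(1+3/7z)y_n ⇒ h·k2=z(1+3/7z)y_n
  y_{n+1}/y_n = 1 − 5/16z + 21/16z(1+3/7z) = 1 + z + 9/16z²
  Hence R(z) = 1 + z + 9/16z².

Boundary: |R(x)|=1, x<0.
x=-1.36: |R|=0.6804
R=1: x+9/16x²=0 ⇒ x=−16/9=-1.7778; min R=1−1/(4·9/16)=0.5556>−1
Confirm numerically:
  x=-1.722: |R|=0.94597 <1
  x=-0.966: |R|=0.55890 <1
  x=-0.956: |R|=0.55809 <1
  x=-2.174: |R|=1.48453 >1
  x=-2.040: |R|=1.30090 >1
So |R|<1 on (-1.7778, 0).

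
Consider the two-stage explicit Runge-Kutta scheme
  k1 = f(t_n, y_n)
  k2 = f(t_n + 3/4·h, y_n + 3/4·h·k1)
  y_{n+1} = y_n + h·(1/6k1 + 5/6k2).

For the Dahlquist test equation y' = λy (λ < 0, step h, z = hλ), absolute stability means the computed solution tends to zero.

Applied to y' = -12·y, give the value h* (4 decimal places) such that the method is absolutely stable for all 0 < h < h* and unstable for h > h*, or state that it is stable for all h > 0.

With y'=λy (z=hλ):
  k1=λy_n ⇒ h·k1=z·y_n;  k2=λ(1+3/4z)y_n ⇒ h·k2=z(1+3/4z)y_n
  y_{n+1}/y_n = 1 + 1/6z + 5/6z(1+3/4z) = 1 + z + 5/8z²
  R(z) = 1 + z + 5/8z².

Need |R(x)|<1, x<0.
x=-1.2: |R|=0.7000
R=1: x+5/8x²=0 ⇒ x=−8/5=-1.6000; min R=1−1/(4·5/8)=0.6000>−1
Confirm numerically:
  x=-1.012: |R|=0.62809 <1
  x=-0.876: |R|=0.60361 <1
  x=-0.688: |R|=0.60784 <1
  x=-1.891: |R|=1.34393 >1
  x=-1.869: |R|=1.31423 >1
  x=-1.640: |R|=1.04100 >1
Interval (-1.6000, 0).

(-1.6000,0); λ=-12 ⇒ h* = (8/5)/12 = 0.1333.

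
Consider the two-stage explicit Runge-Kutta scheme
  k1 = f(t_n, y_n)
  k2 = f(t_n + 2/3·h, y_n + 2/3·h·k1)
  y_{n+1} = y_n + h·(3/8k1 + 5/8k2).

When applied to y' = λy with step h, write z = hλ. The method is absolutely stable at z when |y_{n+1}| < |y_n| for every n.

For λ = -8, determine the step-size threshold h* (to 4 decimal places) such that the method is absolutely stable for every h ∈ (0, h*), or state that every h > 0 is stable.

Test eqn y'=λy, z=hλ:
  k1=λy_n ⇒ h·k1=z·y_n;  k2=λ(1+2/3z)y_n ⇒ h·k2=z(1+2/3z)y_n
  y_{n+1}/y_n = 1 + 3/8z + 5/8z(1+2/3z) = 1 + z + 5/12z²
  ⇒ R(z) = 1 + z + 5/12z².

Boundary: |R(x)|=1, x<0.
x=-1.58: |R|=0.4602
R=1: x+5/12x²=0 ⇒ x=−12/5=-2.4000; min R=1−1/(4·5/12)=0.4000>−1
Confirm numerically:
  x=-2.323: |R|=0.92547 <1
  x=-2.148: |R|=0.77446 <1
  x=-1.147: |R|=0.40117 <1
  x=-2.705: |R|=1.34376 >1
  x=-2.548: |R|=1.15713 >1
So |R|<1 on (-2.4000, 0).

(-2.4000,0); λ=-8 ⇒ h* = (12/5)/8 = 0.3000.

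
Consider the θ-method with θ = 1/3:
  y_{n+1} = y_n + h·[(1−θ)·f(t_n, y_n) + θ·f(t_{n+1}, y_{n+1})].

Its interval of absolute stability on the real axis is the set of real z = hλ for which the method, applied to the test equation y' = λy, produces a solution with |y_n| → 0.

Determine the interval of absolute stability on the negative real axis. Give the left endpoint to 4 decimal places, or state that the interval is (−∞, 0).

With y'=λy (z=hλ):
  y_{n+1} = y_n + z·[2/3·y_n + 1/3·y_{n+1}] ⇒ (1 − 1/3z)y_{n+1} = (1 + 2/3z)y_n
  R(z) = (1 + 2/3z)/(1 − 1/3z).

Find x<0 with |R(x)|<1.
x=-1.11: |R|=0.1898
R=−1: 1+2/3x = −1+1/3x ⇒ -1/3x=2 ⇒ x=2/(-1/3)=-6.0000
Confirm numerically:
  x=-5.765: |R|=0.97319 <1
  x=-5.575: |R|=0.95044 <1
  x=-3.931: |R|=0.70149 <1
  x=-6.541: |R|=1.05670 >1
  x=-6.403: |R|=1.04286 >1
  x=-6.366: |R|=1.03908 >1
So |R|<1 on (-6.0000, 0).

z∈(-6.0000,0).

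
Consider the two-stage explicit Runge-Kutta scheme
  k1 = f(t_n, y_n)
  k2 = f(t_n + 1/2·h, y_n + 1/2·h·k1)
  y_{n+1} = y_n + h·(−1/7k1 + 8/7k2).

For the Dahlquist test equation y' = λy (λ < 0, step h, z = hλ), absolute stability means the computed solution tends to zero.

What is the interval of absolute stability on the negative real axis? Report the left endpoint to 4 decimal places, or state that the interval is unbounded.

z∈(-1.7500,0).

Test eqn y'=λy, z=hλ:
  k1=λy_n ⇒ h·k1=z·y_n;  k2=λ(1+1/2z)y_n ⇒ h·k2=z(1+1/2z)y_n
  y_{n+1}/y_n = 1 − 1/7z + 8/7z(1+1/2z) = 1 + z + 4/7z²
  R(z) = 1 + z + 4/7z².

Boundary: |R(x)|=1, x<0.
x=-1.35: |R|=0.6914
R=1: x+4/7x²=0 ⇒ x=−7/4=-1.7500; min R=1−1/(4·4/7)=0.5625>−1
Confirm numerically:
  x=-1.300: |R|=0.66571 <1
  x=-1.211: |R|=0.62701 <1
  x=-1.071: |R|=0.58445 <1
  x=-2.179: |R|=1.53417 >1
  x=-1.851: |R|=1.10683 >1
Interval (-1.7500, 0).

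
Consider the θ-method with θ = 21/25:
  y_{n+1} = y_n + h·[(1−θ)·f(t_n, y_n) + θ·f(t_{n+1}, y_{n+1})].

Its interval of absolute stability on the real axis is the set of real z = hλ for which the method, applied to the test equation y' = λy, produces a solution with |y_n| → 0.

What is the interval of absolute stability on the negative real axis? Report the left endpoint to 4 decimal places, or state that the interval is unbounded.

Set f=λy, z=hλ:
  y_{n+1} = y_n + z·[4/25·y_n + 21/25·y_{n+1}] ⇒ (1 − 21/25z)y_{n+1} = (1 + 4/25z)y_n
  Hence R(z) = (1 + 4/25z)/(1 − 21/25z).

Solve |R(x)|<1 on ℝ⁻.
x=-1.35: |R|=0.3674
x=-2: |R|=0.2537
x=-10: |R|=0.0638
x=-100: |R|=0.1765
θ=21/25≥1/2 ⇒ |1+4/25x|<|1−21/25x| ∀x<0 ⇒ unbounded interval.

unbounded; (−∞, 0).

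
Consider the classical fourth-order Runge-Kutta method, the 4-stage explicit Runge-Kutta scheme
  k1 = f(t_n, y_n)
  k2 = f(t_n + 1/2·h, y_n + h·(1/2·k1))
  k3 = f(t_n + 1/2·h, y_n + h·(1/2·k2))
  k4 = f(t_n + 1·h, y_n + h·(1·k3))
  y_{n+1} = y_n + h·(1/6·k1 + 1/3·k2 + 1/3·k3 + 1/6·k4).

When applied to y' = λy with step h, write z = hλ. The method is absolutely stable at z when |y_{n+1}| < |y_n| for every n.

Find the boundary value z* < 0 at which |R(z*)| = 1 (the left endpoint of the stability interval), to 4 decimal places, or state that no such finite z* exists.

Test eqn y'=λy, z=hλ:
  order 4, 4-stage ⇒ R(z)=1+z+z^2/2+z^3/6+z^4/24
  (e.g. R(-1.72)=0.27580, |R|=0.27580)

Find x<0 with |R(x)|<1.
x=-1.72: |R|=0.2758
|R(-3.05)|=1.4782 |R(-2.19)|=0.4159 |R(-0.51)|=0.6008
Bisect:
  x_lo=-3.5336 |R|=2.8521  x_hi=-0.2814 |R|=0.7548
  mid=-1.90748 |R|=0.30664 →hi
  mid=-2.72053 |R|=0.90667 →hi
  mid=-3.12706 |R|=1.64999 →lo
  mid=-2.92379 |R|=1.22970 →lo
  mid=-2.82216 |R|=1.05702 →lo
  mid=-2.77135 |R|=0.97917 →hi
  mid=-2.79675 |R|=1.01742 →lo
  ...
  [-2.78544,-2.78524] ⇒ x*=-2.7853
Interval (-2.7853, 0).

z* = -2.7853.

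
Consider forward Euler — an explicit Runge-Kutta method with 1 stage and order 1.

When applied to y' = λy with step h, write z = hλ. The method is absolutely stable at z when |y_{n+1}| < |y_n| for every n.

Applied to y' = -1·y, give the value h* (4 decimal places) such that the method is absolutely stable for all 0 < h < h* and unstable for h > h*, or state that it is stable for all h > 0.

On y'=λy, z=hλ:
  order 1, 1-stage ⇒ R(z)=1+z
  (e.g. R(-1.79)=-0.79000, |R|=0.79000)

Find x<0 with |R(x)|<1.
x=-1.79: |R|=0.7900
|R(-2.1)|=1.1000 |R(-1.65)|=0.6500 |R(-1.04)|=0.0400
Bisect:
  x_lo=-2.4745 |R|=1.4745  x_hi=-0.1306 |R|=0.8694
  mid=-1.30259 |R|=0.30259 →hi
  mid=-1.88857 |R|=0.88857 →hi
  mid=-2.18155 |R|=1.18155 →lo
  mid=-2.03506 |R|=1.03506 →lo
  mid=-1.96181 |R|=0.96181 →hi
  mid=-1.99844 |R|=0.99844 →hi
  mid=-2.01675 |R|=1.01675 →lo
  mid=-2.00759 |R|=1.00759 →lo
  mid=-2.00301 |R|=1.00301 →lo
  mid=-2.00073 |R|=1.00073 →lo
  ...
  [-2.00001,-1.99987] ⇒ x*=-2.0000
So |R|<1 on (-2.0000, 0).

(-2.0000,0); λ=-1 ⇒ h* = 2.0000.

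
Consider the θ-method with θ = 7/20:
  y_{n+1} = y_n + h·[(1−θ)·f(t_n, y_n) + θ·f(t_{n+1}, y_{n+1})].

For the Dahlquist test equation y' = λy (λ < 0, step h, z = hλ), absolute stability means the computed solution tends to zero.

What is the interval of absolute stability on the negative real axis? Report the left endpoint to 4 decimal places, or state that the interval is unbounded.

(-6.6667, 0).

On y'=λy, z=hλ:
  y_{n+1} = y_n + z·[13/20·y_n + 7/20·y_{n+1}] ⇒ (1 − 7/20z)y_{n+1} = (1 + 13/20z)y_n
  Hence R(z) = (1 + 13/20z)/(1 − 7/20z).

Boundary: |R(x)|=1, x<0.
x=-1.45: |R|=0.0381
R=−1: 1+13/20x = −1+7/20x ⇒ -3/10x=2 ⇒ x=2/(-3/10)=-6.6667
Confirm numerically:
  x=-5.655: |R|=0.89813 <1
  x=-3.940: |R|=0.65616 <1
  x=-3.613: |R|=0.59546 <1
  x=-7.011: |R|=1.02991 >1
  x=-6.936: |R|=1.02357 >1
Interval (-6.6667, 0).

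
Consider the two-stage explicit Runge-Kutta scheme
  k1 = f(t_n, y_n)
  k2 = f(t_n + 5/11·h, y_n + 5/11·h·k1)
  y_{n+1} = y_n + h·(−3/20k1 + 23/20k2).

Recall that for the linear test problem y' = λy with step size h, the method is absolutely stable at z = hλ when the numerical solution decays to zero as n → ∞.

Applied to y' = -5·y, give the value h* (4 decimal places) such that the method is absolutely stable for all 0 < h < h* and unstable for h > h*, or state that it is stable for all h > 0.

Test eqn y'=λy, z=hλ:
  k1=λy_n ⇒ h·k1=z·y_n;  k2=λ(1+5/11z)y_n ⇒ h·k2=z(1+5/11z)y_n
  y_{n+1}/y_n = 1 − 3/20z + 23/20z(1+5/11z) = 1 + z + 23/44z²
  so R(z) = 1 + z + 23/44z².

Find x<0 with |R(x)|<1.
x=-1: |R|=0.5227
R=1: x+23/44x²=0 ⇒ x=−44/23=-1.9130; min R=1−1/(4·23/44)=0.5217>−1
Confirm numerically:
  x=-1.837: |R|=0.92698 <1
  x=-1.675: |R|=0.79158 <1
  x=-1.656: |R|=0.77749 <1
  x=-1.369: |R|=0.61068 <1
  x=-2.323: |R|=1.49781 >1
  x=-2.299: |R|=1.46382 >1
Stable set (-1.9130, 0).

(-1.9130,0); λ=-5 ⇒ h* = (44/23)/5 = 0.3826.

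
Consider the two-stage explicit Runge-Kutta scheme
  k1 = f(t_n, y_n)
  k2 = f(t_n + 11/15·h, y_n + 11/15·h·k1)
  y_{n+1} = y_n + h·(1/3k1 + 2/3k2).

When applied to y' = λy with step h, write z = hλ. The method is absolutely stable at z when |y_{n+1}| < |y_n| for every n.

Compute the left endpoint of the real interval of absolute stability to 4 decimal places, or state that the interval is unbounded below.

With y'=λy (z=hλ):
  k1=λy_n ⇒ h·k1=z·y_n;  k2=λ(1+11/15z)y_n ⇒ h·k2=z(1+11/15z)y_n
  y_{n+1}/y_n = 1 + 1/3z + 2/3z(1+11/15z) = 1 + z + 22/45z²
  ⇒ R(z) = 1 + z + 22/45z².

Find x<0 with |R(x)|<1.
x=-0.68: |R|=0.5461
R=1: x+22/45x²=0 ⇒ x=−45/22=-2.0455; min R=1−1/(4·22/45)=0.4886>−1
Confirm numerically:
  x=-1.840: |R|=0.81518 <1
  x=-1.500: |R|=0.60000 <1
  x=-1.099: |R|=0.49148 <1
  x=-0.957: |R|=0.49075 <1
  x=-2.520: |R|=1.58464 >1
  x=-2.471: |R|=1.51408 >1
  x=-2.375: |R|=1.38264 >1
Interval (-2.0455, 0).

z* = -2.0455.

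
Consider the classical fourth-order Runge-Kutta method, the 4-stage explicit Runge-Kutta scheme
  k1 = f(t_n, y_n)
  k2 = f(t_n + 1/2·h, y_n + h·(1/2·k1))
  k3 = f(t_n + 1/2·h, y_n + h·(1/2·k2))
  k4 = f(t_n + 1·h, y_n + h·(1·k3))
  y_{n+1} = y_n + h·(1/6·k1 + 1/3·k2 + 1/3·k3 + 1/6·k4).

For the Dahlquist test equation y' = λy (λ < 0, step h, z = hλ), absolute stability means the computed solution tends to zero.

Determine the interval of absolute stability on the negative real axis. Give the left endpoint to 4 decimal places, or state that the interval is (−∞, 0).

Set f=λy, z=hλ:
  order 4, 4-stage ⇒ R(z)=1+z+z^2/2+z^3/6+z^4/24
  (e.g. R(-0.57)=0.56598, |R|=0.56598)

Solve |R(x)|<1 on ℝ⁻.
x=-0.57: |R|=0.5660
|R(-2.49)|=0.6387 |R(-2.32)|=0.4971 |R(-2.03)|=0.3438
Bisect:
  x_lo=-3.0957 |R|=1.5782  x_hi=-0.3473 |R|=0.7066
  mid=-1.72155 |R|=0.27594 →hi
  mid=-2.40865 |R|=0.56558 →hi
  mid=-2.75220 |R|=0.95124 →hi
  mid=-2.92397 |R|=1.23002 →lo
  mid=-2.83808 |R|=1.08255 →lo
  mid=-2.79514 |R|=1.01495 →lo
  mid=-2.77367 |R|=0.98261 →hi
  mid=-2.78440 |R|=0.99866 →hi
  ...
  [-2.78541,-2.78524] ⇒ x*=-2.7853
Stable set (-2.7853, 0).

(-2.7853, 0).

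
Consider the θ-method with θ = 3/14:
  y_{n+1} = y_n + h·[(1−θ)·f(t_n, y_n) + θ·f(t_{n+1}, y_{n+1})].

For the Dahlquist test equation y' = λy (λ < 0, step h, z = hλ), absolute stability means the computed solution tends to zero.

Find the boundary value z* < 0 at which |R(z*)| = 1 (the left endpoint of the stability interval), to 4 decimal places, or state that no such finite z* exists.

left endpoint -3.5000.

With y'=λy (z=hλ):
  y_{n+1} = y_n + z·[11/14·y_n + 3/14·y_{n+1}] ⇒ (1 − 3/14z)y_{n+1} = (1 + 11/14z)y_n
  R(z) = (1 + 11/14z)/(1 − 3/14z).

Solve |R(x)|<1 on ℝ⁻.
x=-0.76: |R|=0.3464
R=−1: 1+11/14x = −1+3/14x ⇒ -4/7x=2 ⇒ x=2/(-4/7)=-3.5000
Confirm numerically:
  x=-3.208: |R|=0.90112 <1
  x=-3.103: |R|=0.86374 <1
  x=-1.764: |R|=0.28012 <1
  x=-1.428: |R|=0.09342 <1
  x=-3.868: |R|=1.11498 >1
  x=-3.836: |R|=1.10538 >1
Interval (-3.5000, 0).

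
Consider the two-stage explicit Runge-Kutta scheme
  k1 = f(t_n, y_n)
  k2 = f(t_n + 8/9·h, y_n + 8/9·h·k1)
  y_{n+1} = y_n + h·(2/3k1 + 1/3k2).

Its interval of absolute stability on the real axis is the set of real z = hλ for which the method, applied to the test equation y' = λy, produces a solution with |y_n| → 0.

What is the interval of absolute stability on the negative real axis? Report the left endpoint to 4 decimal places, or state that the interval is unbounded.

Test eqn y'=λy, z=hλ:
  k1=λy_n ⇒ h·k1=z·y_n;  k2=λ(1+8/9z)y_n ⇒ h·k2=z(1+8/9z)y_n
  y_{n+1}/y_n = 1 + 2/3z + 1/3z(1+8/9z) = 1 + z + 8/27z²
  R(z) = 1 + z + 8/27z².

Find x<0 with |R(x)|<1.
x=-0.74: |R|=0.4223
R=1: x+8/27x²=0 ⇒ x=−27/8=-3.3750; min R=1−1/(4·8/27)=0.1562>−1
Confirm numerically:
  x=-1.970: |R|=0.17990 <1
  x=-1.458: |R|=0.17186 <1
  x=-1.353: |R|=0.18940 <1
  x=-3.704: |R|=1.36107 >1
  x=-3.539: |R|=1.17197 >1
  x=-3.396: |R|=1.02113 >1
Interval (-3.3750, 0).

(-3.3750, 0).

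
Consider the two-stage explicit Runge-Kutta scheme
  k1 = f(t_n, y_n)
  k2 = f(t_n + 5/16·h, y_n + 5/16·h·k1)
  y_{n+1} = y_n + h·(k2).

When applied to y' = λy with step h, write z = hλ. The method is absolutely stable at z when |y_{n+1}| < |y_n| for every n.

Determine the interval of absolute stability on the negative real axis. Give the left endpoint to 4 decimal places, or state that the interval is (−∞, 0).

z∈(-3.2000,0).

On y'=λy, z=hλ:
  k1=λy_n ⇒ h·k1=z·y_n;  k2=λ(1+5/16z)y_n ⇒ h·k2=z(1+5/16z)y_n
  y_{n+1}/y_n = 1 + z(1+5/16z) = 1 + z + 5/16z²
  R(z) = 1 + z + 5/16z².

Need |R(x)|<1, x<0.
x=-1.48: |R|=0.2045
R=1: x+5/16x²=0 ⇒ x=−16/5=-3.2000; min R=1−1/(4·5/16)=0.2000>−1
Confirm numerically:
  x=-2.783: |R|=0.63734 <1
  x=-1.903: |R|=0.22869 <1
  x=-1.719: |R|=0.20443 <1
  x=-3.769: |R|=1.67018 >1
  x=-3.740: |R|=1.63113 >1
Stable set (-3.2000, 0).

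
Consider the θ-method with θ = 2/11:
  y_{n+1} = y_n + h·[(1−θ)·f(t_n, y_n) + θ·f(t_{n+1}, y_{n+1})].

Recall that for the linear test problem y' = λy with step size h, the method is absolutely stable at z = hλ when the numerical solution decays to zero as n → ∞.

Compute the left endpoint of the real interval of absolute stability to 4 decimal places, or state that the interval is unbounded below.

left endpoint -3.1429.

With y'=λy (z=hλ):
  y_{n+1} = y_n + z·[9/11·y_n + 2/11·y_{n+1}] ⇒ (1 − 2/11z)y_{n+1} = (1 + 9/11z)y_n
  R(z) = (1 + 9/11z)/(1 − 2/11z).

Find x<0 with |R(x)|<1.
x=-0.54: |R|=0.5083
R=−1: 1+9/11x = −1+2/11x ⇒ -7/11x=2 ⇒ x=2/(-7/11)=-3.1429
Confirm numerically:
  x=-2.908: |R|=0.90224 <1
  x=-2.585: |R|=0.75850 <1
  x=-1.529: |R|=0.19640 <1
  x=-1.375: |R|=0.10000 <1
  x=-3.421: |R|=1.10912 >1
  x=-3.371: |R|=1.09001 >1
  x=-3.355: |R|=1.08385 >1
Interval (-3.1429, 0).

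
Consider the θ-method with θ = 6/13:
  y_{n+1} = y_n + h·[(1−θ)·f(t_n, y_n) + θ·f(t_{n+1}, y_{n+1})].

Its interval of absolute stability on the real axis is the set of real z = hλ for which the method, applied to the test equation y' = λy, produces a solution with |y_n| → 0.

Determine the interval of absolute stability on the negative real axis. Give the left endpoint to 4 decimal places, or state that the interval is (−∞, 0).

Set f=λy, z=hλ:
  y_{n+1} = y_n + z·[7/13·y_n + 6/13·y_{n+1}] ⇒ (1 − 6/13z)y_{n+1} = (1 + 7/13z)y_n
  so R(z) = (1 + 7/13z)/(1 − 6/13z).

Boundary: |R(x)|=1, x<0.
x=-1.7: |R|=0.0474
R=−1: 1+7/13x = −1+6/13x ⇒ -1/13x=2 ⇒ x=2/(-1/13)=-26.0000
Confirm numerically:
  x=-23.251: |R|=0.98197 <1
  x=-16.652: |R|=0.91721 <1
  x=-15.326: |R|=0.89830 <1
  x=-13.316: |R|=0.86346 <1
  x=-26.528: |R|=1.00307 >1
  x=-26.221: |R|=1.00130 >1
Stable set (-26.0000, 0).

(-26.0000, 0).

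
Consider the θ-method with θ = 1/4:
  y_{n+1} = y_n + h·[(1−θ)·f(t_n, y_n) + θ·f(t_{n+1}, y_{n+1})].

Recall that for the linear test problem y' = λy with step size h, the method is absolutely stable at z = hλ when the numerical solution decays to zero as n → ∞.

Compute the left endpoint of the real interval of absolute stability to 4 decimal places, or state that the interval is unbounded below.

left endpoint -4.0000.

Set f=λy, z=hλ:
  y_{n+1} = y_n + z·[3/4·y_n + 1/4·y_{n+1}] ⇒ (1 − 1/4z)y_{n+1} = (1 + 3/4z)y_n
  ⇒ R(z) = (1 + 3/4z)/(1 − 1/4z).

Need |R(x)|<1, x<0.
x=-1.27: |R|=0.0361
R=−1: 1+3/4x = −1+1/4x ⇒ -1/2x=2 ⇒ x=2/(-1/2)=-4.0000
Confirm numerically:
  x=-2.678: |R|=0.60407 <1
  x=-2.185: |R|=0.41310 <1
  x=-2.001: |R|=0.33378 <1
  x=-1.627: |R|=0.15657 <1
  x=-4.532: |R|=1.12471 >1
  x=-4.411: |R|=1.09773 >1
Interval (-4.0000, 0).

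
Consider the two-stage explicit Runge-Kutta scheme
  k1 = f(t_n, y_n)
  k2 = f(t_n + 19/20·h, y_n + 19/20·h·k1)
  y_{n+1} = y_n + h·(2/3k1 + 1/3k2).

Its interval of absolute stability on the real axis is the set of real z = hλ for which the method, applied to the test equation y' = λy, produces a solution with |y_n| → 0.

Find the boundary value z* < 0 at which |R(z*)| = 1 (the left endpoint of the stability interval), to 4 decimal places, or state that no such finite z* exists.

On y'=λy, z=hλ:
  k1=λy_n ⇒ h·k1=z·y_n;  k2=λ(1+19/20z)y_n ⇒ h·k2=z(1+19/20z)y_n
  y_{n+1}/y_n = 1 + 2/3z + 1/3z(1+19/20z) = 1 + z + 19/60z²
  Hence R(z) = 1 + z + 19/60z².

Find x<0 with |R(x)|<1.
x=-0.49: |R|=0.5860
R=1: x+19/60x²=0 ⇒ x=−60/19=-3.1579; min R=1−1/(4·19/60)=0.2105>−1
Confirm numerically:
  x=-2.331: |R|=0.38963 <1
  x=-1.889: |R|=0.24097 <1
  x=-1.403: |R|=0.22033 <1
  x=-1.273: |R|=0.24017 <1
  x=-3.721: |R|=1.66352 >1
  x=-3.564: |R|=1.45833 >1
  x=-3.205: |R|=1.04781 >1
Stable set (-3.1579, 0).

left endpoint -3.1579.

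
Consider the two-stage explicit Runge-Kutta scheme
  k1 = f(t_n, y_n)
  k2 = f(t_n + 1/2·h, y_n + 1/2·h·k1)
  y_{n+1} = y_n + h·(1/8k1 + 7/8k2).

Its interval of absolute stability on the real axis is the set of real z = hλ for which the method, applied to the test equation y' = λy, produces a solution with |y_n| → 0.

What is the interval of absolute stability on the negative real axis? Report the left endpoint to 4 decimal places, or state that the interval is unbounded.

(-2.2857, 0).

With y'=λy (z=hλ):
  k1=λy_n ⇒ h·k1=z·y_n;  k2=λ(1+1/2z)y_n ⇒ h·k2=z(1+1/2z)y_n
  y_{n+1}/y_n = 1 + 1/8z + 7/8z(1+1/2z) = 1 + z + 7/16z²
  ⇒ R(z) = 1 + z + 7/16z².

Boundary: |R(x)|=1, x<0.
x=-1.26: |R|=0.4346
R=1: x+7/16x²=0 ⇒ x=−16/7=-2.2857; min R=1−1/(4·7/16)=0.4286>−1
Confirm numerically:
  x=-1.683: |R|=0.55621 <1
  x=-1.571: |R|=0.50877 <1
  x=-1.466: |R|=0.47426 <1
  x=-1.441: |R|=0.46746 <1
  x=-2.671: |R|=1.45023 >1
  x=-2.492: |R|=1.22490 >1
  x=-2.444: |R|=1.16925 >1
So |R|<1 on (-2.2857, 0).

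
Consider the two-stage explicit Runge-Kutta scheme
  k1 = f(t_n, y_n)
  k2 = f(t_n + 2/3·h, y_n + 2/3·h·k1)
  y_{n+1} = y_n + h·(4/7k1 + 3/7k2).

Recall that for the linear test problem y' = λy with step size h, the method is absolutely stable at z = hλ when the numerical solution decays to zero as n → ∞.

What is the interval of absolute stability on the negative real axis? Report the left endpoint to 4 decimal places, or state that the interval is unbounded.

Set f=λy, z=hλ:
  k1=λy_n ⇒ h·k1=z·y_n;  k2=λ(1+2/3z)y_n ⇒ h·k2=z(1+2/3z)y_n
  y_{n+1}/y_n = 1 + 4/7z + 3/7z(1+2/3z) = 1 + z + 2/7z²
  so R(z) = 1 + z + 2/7z².

Need |R(x)|<1, x<0.
x=-1.61: |R|=0.1306
R=1: x+2/7x²=0 ⇒ x=−7/2=-3.5000; min R=1−1/(4·2/7)=0.1250>−1
Confirm numerically:
  x=-3.430: |R|=0.93140 <1
  x=-3.236: |R|=0.75591 <1
  x=-2.064: |R|=0.15317 <1
  x=-3.746: |R|=1.26329 >1
  x=-3.728: |R|=1.24285 >1
  x=-3.535: |R|=1.03535 >1
Stable set (-3.5000, 0).

(-3.5000, 0).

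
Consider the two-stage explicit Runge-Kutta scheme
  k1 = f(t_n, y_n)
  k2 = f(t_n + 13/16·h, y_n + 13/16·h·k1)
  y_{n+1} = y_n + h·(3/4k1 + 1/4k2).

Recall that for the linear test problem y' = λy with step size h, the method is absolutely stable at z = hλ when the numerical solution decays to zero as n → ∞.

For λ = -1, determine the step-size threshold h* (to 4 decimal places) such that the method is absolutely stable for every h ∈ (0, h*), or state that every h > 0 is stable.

On y'=λy, z=hλ:
  k1=λy_n ⇒ h·k1=z·y_n;  k2=λ(1+13/16z)y_n ⇒ h·k2=z(1+13/16z)y_n
  y_{n+1}/y_n = 1 + 3/4z + 1/4z(1+13/16z) = 1 + z + 13/64z²
  so R(z) = 1 + z + 13/64z².

Find x<0 with |R(x)|<1.
x=-1.32: |R|=0.0339
R=1: x+13/64x²=0 ⇒ x=−64/13=-4.9231; min R=1−1/(4·13/64)=-0.2308>−1
Confirm numerically:
  x=-4.527: |R|=0.63579 <1
  x=-3.609: |R|=0.03668 <1
  x=-2.846: |R|=0.20075 <1
  x=-5.420: |R|=1.54708 >1
  x=-5.119: |R|=1.20372 >1
Stable set (-4.9231, 0).

(-4.9231,0); λ=-1 ⇒ h* = (64/13)/1 = 4.9231.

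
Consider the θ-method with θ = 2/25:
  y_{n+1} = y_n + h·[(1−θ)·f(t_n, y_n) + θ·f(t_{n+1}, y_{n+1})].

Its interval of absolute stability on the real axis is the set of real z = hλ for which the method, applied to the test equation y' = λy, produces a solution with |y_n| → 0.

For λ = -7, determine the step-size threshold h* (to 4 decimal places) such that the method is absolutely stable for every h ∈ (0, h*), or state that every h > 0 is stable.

With y'=λy (z=hλ):
  y_{n+1} = y_n + z·[23/25·y_n + 2/25·y_{n+1}] ⇒ (1 − 2/25z)y_{n+1} = (1 + 23/25z)y_n
  R(z) = (1 + 23/25z)/(1 − 2/25z).

Find x<0 with |R(x)|<1.
x=-0.41: |R|=0.6030
R=−1: 1+23/25x = −1+2/25x ⇒ -21/25x=2 ⇒ x=2/(-21/25)=-2.3810
Confirm numerically:
  x=-1.937: |R|=0.67711 <1
  x=-1.590: |R|=0.41057 <1
  x=-1.232: |R|=0.12147 <1
  x=-2.894: |R|=1.34994 >1
  x=-2.689: |R|=1.21295 >1
Interval (-2.3810, 0).

(-2.3810,0); λ=-7 ⇒ h* = (50/21)/7 = 0.3401.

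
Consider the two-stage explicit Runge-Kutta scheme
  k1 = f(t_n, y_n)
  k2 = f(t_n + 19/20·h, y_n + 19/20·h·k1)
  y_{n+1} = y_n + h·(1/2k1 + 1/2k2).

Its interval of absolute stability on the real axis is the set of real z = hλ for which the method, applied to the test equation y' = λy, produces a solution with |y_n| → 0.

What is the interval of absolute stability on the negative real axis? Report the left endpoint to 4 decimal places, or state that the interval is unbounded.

Set f=λy, z=hλ:
  k1=λy_n ⇒ h·k1=z·y_n;  k2=λ(1+19/20z)y_n ⇒ h·k2=z(1+19/20z)y_n
  y_{n+1}/y_n = 1 + 1/2z + 1/2z(1+19/20z) = 1 + z + 19/40z²
  R(z) = 1 + z + 19/40z².

Boundary: |R(x)|=1, x<0.
x=-1.67: |R|=0.6547
R=1: x+19/40x²=0 ⇒ x=−40/19=-2.1053; min R=1−1/(4·19/40)=0.4737>−1
Confirm numerically:
  x=-1.924: |R|=0.83434 <1
  x=-1.719: |R|=0.68461 <1
  x=-1.349: |R|=0.51541 <1
  x=-2.277: |R|=1.18575 >1
  x=-2.188: |R|=1.08599 >1
Interval (-2.1053, 0).

z∈(-2.1053,0).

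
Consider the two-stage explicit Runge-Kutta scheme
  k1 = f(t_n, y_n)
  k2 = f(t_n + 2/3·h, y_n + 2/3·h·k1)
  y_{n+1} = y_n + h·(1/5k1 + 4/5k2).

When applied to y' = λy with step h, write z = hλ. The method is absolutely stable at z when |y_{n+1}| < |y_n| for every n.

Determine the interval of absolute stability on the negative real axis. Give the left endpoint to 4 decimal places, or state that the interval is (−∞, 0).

(-1.8750, 0).

Set f=λy, z=hλ:
  k1=λy_n ⇒ h·k1=z·y_n;  k2=λ(1+2/3z)y_n ⇒ h·k2=z(1+2/3z)y_n
  y_{n+1}/y_n = 1 + 1/5z + 4/5z(1+2/3z) = 1 + z + 8/15z²
  Hence R(z) = 1 + z + 8/15z².

Solve |R(x)|<1 on ℝ⁻.
x=-1.04: |R|=0.5369
R=1: x+8/15x²=0 ⇒ x=−15/8=-1.8750; min R=1−1/(4·8/15)=0.5312>−1
Confirm numerically:
  x=-1.646: |R|=0.79897 <1
  x=-1.403: |R|=0.64682 <1
  x=-0.852: |R|=0.53515 <1
  x=-1.981: |R|=1.11199 >1
  x=-1.951: |R|=1.07908 >1
So |R|<1 on (-1.8750, 0).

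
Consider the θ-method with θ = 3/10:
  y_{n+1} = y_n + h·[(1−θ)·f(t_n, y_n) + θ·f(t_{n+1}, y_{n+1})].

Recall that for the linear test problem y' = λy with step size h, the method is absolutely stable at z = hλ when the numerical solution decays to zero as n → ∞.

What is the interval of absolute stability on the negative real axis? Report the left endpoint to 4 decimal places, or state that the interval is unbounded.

(-5.0000, 0).

Set f=λy, z=hλ:
  y_{n+1} = y_n + z·[7/10·y_n + 3/10·y_{n+1}] ⇒ (1 − 3/10z)y_{n+1} = (1 + 7/10z)y_n
  Hence R(z) = (1 + 7/10z)/(1 − 3/10z).

Need |R(x)|<1, x<0.
x=-0.76: |R|=0.3811
R=−1: 1+7/10x = −1+3/10x ⇒ -2/5x=2 ⇒ x=2/(-2/5)=-5.0000
Confirm numerically:
  x=-4.105: |R|=0.83957 <1
  x=-3.682: |R|=0.74950 <1
  x=-3.672: |R|=0.74724 <1
  x=-2.523: |R|=0.43605 <1
  x=-5.495: |R|=1.07476 >1
  x=-5.119: |R|=1.01877 >1
Stable set (-5.0000, 0).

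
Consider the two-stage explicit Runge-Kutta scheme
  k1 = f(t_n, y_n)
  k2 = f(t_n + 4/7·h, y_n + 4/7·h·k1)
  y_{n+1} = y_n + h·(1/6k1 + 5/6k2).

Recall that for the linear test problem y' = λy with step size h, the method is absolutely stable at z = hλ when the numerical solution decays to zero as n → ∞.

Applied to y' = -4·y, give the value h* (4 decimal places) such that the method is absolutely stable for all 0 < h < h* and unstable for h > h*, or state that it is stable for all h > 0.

Test eqn y'=λy, z=hλ:
  k1=λy_n ⇒ h·k1=z·y_n;  k2=λ(1+4/7z)y_n ⇒ h·k2=z(1+4/7z)y_n
  y_{n+1}/y_n = 1 + 1/6z + 5/6z(1+4/7z) = 1 + z + 10/21z²
  ⇒ R(z) = 1 + z + 10/21z².

Find x<0 with |R(x)|<1.
x=-0.61: |R|=0.5672
R=1: x+10/21x²=0 ⇒ x=−21/10=-2.1000; min R=1−1/(4·10/21)=0.4750>−1
Confirm numerically:
  x=-1.940: |R|=0.85219 <1
  x=-1.535: |R|=0.58701 <1
  x=-1.240: |R|=0.49219 <1
  x=-2.667: |R|=1.72009 >1
  x=-2.268: |R|=1.18144 >1
  x=-2.192: |R|=1.09603 >1
So |R|<1 on (-2.1000, 0).

(-2.1000,0); λ=-4 ⇒ h* = (21/10)/4 = 0.5250.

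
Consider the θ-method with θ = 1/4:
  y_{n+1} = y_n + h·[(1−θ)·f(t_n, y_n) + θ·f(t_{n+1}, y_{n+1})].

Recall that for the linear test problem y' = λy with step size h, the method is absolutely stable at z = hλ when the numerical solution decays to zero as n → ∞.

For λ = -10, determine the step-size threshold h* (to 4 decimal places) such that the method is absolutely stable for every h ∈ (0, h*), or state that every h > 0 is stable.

On y'=λy, z=hλ:
  y_{n+1} = y_n + z·[3/4·y_n + 1/4·y_{n+1}] ⇒ (1 − 1/4z)y_{n+1} = (1 + 3/4z)y_n
  so R(z) = (1 + 3/4z)/(1 − 1/4z).

Need |R(x)|<1, x<0.
x=-1.07: |R|=0.1558
R=−1: 1+3/4x = −1+1/4x ⇒ -1/2x=2 ⇒ x=2/(-1/2)=-4.0000
Confirm numerically:
  x=-3.424: |R|=0.84483 <1
  x=-3.096: |R|=0.74521 <1
  x=-2.818: |R|=0.65327 <1
  x=-2.538: |R|=0.55277 <1
  x=-4.517: |R|=1.12140 >1
  x=-4.399: |R|=1.09501 >1
  x=-4.087: |R|=1.02152 >1
Stable set (-4.0000, 0).

(-4.0000,0); λ=-10 ⇒ h* = (4)/10 = 0.4000.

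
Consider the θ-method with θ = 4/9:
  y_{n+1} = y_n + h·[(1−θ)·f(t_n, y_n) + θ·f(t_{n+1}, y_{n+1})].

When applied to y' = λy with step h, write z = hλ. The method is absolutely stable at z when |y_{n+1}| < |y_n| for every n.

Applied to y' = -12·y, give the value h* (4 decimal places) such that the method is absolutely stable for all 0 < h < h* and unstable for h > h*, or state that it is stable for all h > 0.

Test eqn y'=λy, z=hλ:
  y_{n+1} = y_n + z·[5/9·y_n + 4/9·y_{n+1}] ⇒ (1 − 4/9z)y_{n+1} = (1 + 5/9z)y_n
  ⇒ R(z) = (1 + 5/9z)/(1 − 4/9z).

Need |R(x)|<1, x<0.
x=-0.73: |R|=0.4488
R=−1: 1+5/9x = −1+4/9x ⇒ -1/9x=2 ⇒ x=2/(-1/9)=-18.0000
Confirm numerically:
  x=-17.544: |R|=0.99424 <1
  x=-16.248: |R|=0.97632 <1
  x=-13.400: |R|=0.92652 <1
  x=-10.909: |R|=0.86528 <1
  x=-18.459: |R|=1.00554 >1
  x=-18.304: |R|=1.00370 >1
  x=-18.076: |R|=1.00093 >1
Stable set (-18.0000, 0).

(-18.0000,0); λ=-12 ⇒ h* = (18)/12 = 1.5000.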